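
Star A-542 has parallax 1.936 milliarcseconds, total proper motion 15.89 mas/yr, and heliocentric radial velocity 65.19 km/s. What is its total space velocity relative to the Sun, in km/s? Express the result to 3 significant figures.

75.9 km/s

d = 1/p = 1/0.001936″ = 516.53 pc.
μ = 15.89 mas/yr = 0.01589 ″/yr.
v_t = 4.740 μ d = 4.740 × 0.01589 × 516.53 = 38.904 km/s.
v = √(v_r² + v_t²) = √(65.19² + 38.904²) = √5763.26 = 75.916 km/s.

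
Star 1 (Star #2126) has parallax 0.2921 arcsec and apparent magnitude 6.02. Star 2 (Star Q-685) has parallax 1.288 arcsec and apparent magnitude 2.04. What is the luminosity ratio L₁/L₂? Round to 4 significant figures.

L₁/L₂ = 0.4975

d₁ = 1/p₁ = 1/0.2921″ = 3.4235 pc; d₂ = 1/p₂ = 1/1.288″ = 0.7764 pc.
M₁ = m₁ − 5 log₁₀ d₁ + 5 = 6.02 − 2.6724 + 5 = 8.3476.
M₂ = 2.04 − (-0.5496) + 5 = 7.5896.
L₁/L₂ = 10^(0.4(M₂ − M₁)) = 10^(0.4 × (-0.7580)) = 10^(-0.30320) = 0.49751.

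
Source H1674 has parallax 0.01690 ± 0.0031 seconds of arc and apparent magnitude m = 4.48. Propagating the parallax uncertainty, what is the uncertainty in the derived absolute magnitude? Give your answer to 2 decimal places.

σ_M = 0.40 mag

M = m − 5 log₁₀ d + 5 = m + 5 log₁₀ p + 5, so ∂M/∂p = 5/(p ln 10).
σ_M = (5/ln 10) · (σ_p/p) = 2.1715 × 0.0031/0.01690 = 2.1715 × 0.18343 = 0.39832.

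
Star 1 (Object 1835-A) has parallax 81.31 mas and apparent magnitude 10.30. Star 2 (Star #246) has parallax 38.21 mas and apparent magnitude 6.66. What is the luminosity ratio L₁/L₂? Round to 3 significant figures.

d₁ = 1/p₁ = 1/0.08131″ = 12.299 pc; d₂ = 1/p₂ = 1/0.03821″ = 26.171 pc.
M₁ = m₁ − 5 log₁₀ d₁ + 5 = 10.30 − 5.4493 + 5 = 9.8507.
M₂ = 6.66 − 7.0891 + 5 = 4.5709.
L₁/L₂ = 10^(0.4(M₂ − M₁)) = 10^(0.4 × (-5.2798)) = 10^(-2.11192) = 0.0077282.

L₁/L₂ = 0.00773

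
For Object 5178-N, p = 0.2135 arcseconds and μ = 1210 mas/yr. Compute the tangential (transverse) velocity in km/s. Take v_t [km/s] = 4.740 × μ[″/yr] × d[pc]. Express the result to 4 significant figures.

26.86 km/s

d = 1/p = 1/0.2135″ = 4.6838 pc.
μ = 1210 mas/yr = 1.21 ″/yr.
v_t = 4.74 × μ × d = 4.74 × 1.21 × 4.6838 = 26.863 km/s.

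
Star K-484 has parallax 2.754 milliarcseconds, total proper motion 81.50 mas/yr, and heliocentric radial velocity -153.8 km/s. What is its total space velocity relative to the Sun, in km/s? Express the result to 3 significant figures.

d = 1/p = 1/0.002754″ = 363.11 pc.
μ = 81.50 mas/yr = 0.08150 ″/yr.
v_t = 4.740 μ d = 4.740 × 0.08150 × 363.11 = 140.27 km/s.
v = √(v_r² + v_t²) = √((-153.8)² + 140.27²) = √43330.1 = 208.16 km/s.

208 km/s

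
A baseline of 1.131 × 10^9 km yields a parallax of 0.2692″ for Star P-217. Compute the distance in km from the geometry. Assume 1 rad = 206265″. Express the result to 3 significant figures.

8.67 × 10^14 km

θ = 0.2692″ = 0.2692/206265 = 1.3051 × 10^-6 rad.
d = B/θ = (1.131 × 10^9) / (1.3051 × 10^-6) = 8.6660 × 10^14 km.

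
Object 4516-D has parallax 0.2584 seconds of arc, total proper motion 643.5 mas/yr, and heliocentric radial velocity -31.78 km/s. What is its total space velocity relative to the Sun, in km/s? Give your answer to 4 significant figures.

33.90 km/s

d = 1/p = 1/0.2584″ = 3.87 pc.
μ = 643.5 mas/yr = 0.6435 ″/yr.
v_t = 4.740 μ d = 4.740 × 0.6435 × 3.87 = 11.804 km/s.
v = √(v_r² + v_t²) = √((-31.78)² + 11.804²) = √1149.3 = 33.901 km/s.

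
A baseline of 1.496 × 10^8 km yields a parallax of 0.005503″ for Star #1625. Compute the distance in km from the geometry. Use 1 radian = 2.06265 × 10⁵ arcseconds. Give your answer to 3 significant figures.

5.61 × 10^15 km

θ = 0.005503″ = 0.005503/206265 = 2.6679 × 10^-8 rad.
d = B/θ = (1.496 × 10^8) / (2.6679 × 10^-8) = 5.6074 × 10^15 km.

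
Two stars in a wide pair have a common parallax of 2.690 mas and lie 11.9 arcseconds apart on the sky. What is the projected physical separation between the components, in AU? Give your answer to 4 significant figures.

4424 AU

d = 1/p = 1/0.002690″ = 371.75 pc.
At distance d (pc), an angle of θ arcsec spans θ·d AU: s = 11.9 × 371.75 = 4423.8 AU.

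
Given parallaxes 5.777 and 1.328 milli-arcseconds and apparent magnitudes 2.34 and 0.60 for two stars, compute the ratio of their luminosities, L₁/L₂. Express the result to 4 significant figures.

L₁/L₂ = 0.01064

d₁ = 1/p₁ = 1/0.005777″ = 173.1 pc; d₂ = 1/p₂ = 1/0.001328″ = 753.01 pc.
M₁ = m₁ − 5 log₁₀ d₁ + 5 = 2.34 − 11.1915 + 5 = -3.8515.
M₂ = 0.60 − 14.3840 + 5 = -8.7840.
L₁/L₂ = 10^(0.4(M₂ − M₁)) = 10^(0.4 × (-4.9325)) = 10^(-1.97300) = 0.010641.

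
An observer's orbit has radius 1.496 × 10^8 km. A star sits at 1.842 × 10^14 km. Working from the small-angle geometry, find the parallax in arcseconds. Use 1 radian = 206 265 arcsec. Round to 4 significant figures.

0.1675 arcsec

θ ≈ B/d = (1.496 × 10^8) / (1.842 × 10^14) = 8.1216 × 10^-7 rad.
In arcseconds: 8.1216 × 10^-7 × 206265 = 0.16752″.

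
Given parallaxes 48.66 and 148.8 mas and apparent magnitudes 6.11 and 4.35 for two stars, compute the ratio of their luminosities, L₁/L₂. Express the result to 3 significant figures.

d₁ = 1/p₁ = 1/0.04866″ = 20.551 pc; d₂ = 1/p₂ = 1/0.1488″ = 6.7204 pc.
M₁ = m₁ − 5 log₁₀ d₁ + 5 = 6.11 − 6.5642 + 5 = 4.5458.
M₂ = 4.35 − 4.1370 + 5 = 5.2130.
L₁/L₂ = 10^(0.4(M₂ − M₁)) = 10^(0.4 × 0.6672) = 10^0.26688 = 1.8488.

L₁/L₂ = 1.85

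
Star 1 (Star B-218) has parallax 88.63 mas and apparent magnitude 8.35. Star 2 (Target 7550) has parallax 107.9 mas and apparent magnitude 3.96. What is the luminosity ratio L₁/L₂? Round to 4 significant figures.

d₁ = 1/p₁ = 1/0.08863″ = 11.283 pc; d₂ = 1/p₂ = 1/0.1079″ = 9.2678 pc.
M₁ = m₁ − 5 log₁₀ d₁ + 5 = 8.35 − 5.2621 + 5 = 8.0879.
M₂ = 3.96 − 4.8349 + 5 = 4.1251.
L₁/L₂ = 10^(0.4(M₂ − M₁)) = 10^(0.4 × (-3.9628)) = 10^(-1.58512) = 0.025994.

L₁/L₂ = 0.02599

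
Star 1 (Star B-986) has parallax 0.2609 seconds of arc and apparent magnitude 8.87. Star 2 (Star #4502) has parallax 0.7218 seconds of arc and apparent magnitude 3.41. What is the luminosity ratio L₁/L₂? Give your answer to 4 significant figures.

d₁ = 1/p₁ = 1/0.2609″ = 3.8329 pc; d₂ = 1/p₂ = 1/0.7218″ = 1.3854 pc.
M₁ = m₁ − 5 log₁₀ d₁ + 5 = 8.87 − 2.9176 + 5 = 10.9524.
M₂ = 3.41 − 0.7079 + 5 = 7.7021.
L₁/L₂ = 10^(0.4(M₂ − M₁)) = 10^(0.4 × (-3.2503)) = 10^(-1.30012) = 0.050105.

L₁/L₂ = 0.05011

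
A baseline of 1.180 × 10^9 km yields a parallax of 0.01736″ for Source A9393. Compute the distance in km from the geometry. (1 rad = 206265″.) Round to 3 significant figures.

1.40 × 10^16 km

θ = 0.01736″ = 0.01736/206265 = 8.4164 × 10^-8 rad.
d = B/θ = (1.180 × 10^9) / (8.4164 × 10^-8) = 1.4020 × 10^16 km.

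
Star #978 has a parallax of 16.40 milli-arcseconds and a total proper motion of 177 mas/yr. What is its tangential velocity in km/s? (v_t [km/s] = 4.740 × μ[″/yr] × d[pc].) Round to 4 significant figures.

d = 1/p = 1/0.01640″ = 60.976 pc.
μ = 177 mas/yr = 0.177 ″/yr.
v_t = 4.74 × μ × d = 4.74 × 0.177 × 60.976 = 51.158 km/s.

51.16 km/s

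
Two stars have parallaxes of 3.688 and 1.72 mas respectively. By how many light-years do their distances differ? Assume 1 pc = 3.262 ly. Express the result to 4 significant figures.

d_A = 1/0.003688″ = 271.15 pc; d_B = 1/0.001720″ = 581.4 pc.
|d_B − d_A| = |581.4 − 271.15| = 310.25 pc = 310.25 × 3.262 ly = 1012 ly.

1012 ly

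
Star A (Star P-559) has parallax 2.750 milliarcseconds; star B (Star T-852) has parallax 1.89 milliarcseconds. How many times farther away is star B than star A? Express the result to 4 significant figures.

1.455

Since d = 1/p, d_B/d_A = p_A/p_B.
= 2.750 / 1.89 = 1.455.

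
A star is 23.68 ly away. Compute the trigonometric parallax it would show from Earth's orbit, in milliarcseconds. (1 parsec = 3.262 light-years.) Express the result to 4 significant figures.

d = 23.68 ly ÷ 3.262 = 7.2594 pc.
p = 1/d = 1/7.2594 = 0.13775 arcsec.
= 0.13775 × 1000 = 137.75 mas.

137.8 mas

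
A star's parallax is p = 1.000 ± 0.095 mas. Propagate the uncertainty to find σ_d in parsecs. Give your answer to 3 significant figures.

95.0 pc

d = 1/p, so σ_d = σ_p / p².
σ_d = 0.0000950 / (0.001000)² = 0.0000950 / 0.000001 = 95 pc.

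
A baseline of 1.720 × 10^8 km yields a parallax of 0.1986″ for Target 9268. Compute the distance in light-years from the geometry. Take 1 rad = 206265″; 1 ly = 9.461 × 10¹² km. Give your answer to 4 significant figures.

θ = 0.1986″ = 0.1986/206265 = 9.6284 × 10^-7 rad.
d = B/θ = (1.720 × 10^8) / (9.6284 × 10^-7) = 1.7864 × 10^14 km = (1.7864 × 10^14) / (9.461 × 10^12) ly = 18.882 ly.

18.88 ly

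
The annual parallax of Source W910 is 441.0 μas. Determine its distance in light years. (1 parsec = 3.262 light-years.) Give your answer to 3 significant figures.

7400 light years

p = 441.0 μas = 0.0004410 arcsec.
d = 1/p = 1/0.0004410 = 2267.6 pc.
In light-years: 2267.6 × 3.262 = 7396.9 ly.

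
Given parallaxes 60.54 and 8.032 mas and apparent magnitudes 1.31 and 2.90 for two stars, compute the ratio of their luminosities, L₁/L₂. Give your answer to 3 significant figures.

L₁/L₂ = 0.0761

d₁ = 1/p₁ = 1/0.06054″ = 16.518 pc; d₂ = 1/p₂ = 1/0.008032″ = 124.5 pc.
M₁ = m₁ − 5 log₁₀ d₁ + 5 = 1.31 − 6.0898 + 5 = 0.2202.
M₂ = 2.90 − 10.4758 + 5 = -2.5758.
L₁/L₂ = 10^(0.4(M₂ − M₁)) = 10^(0.4 × (-2.7960)) = 10^(-1.11840) = 0.076138.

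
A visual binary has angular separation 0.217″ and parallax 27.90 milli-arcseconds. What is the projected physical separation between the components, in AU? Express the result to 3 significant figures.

d = 1/p = 1/0.02790″ = 35.842 pc.
At distance d (pc), an angle of θ arcsec spans θ·d AU: s = 0.217 × 35.842 = 7.7777 AU.

7.78 AU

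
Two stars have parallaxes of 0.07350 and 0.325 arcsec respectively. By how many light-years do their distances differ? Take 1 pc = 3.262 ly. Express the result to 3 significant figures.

d_A = 1/0.07350″ = 13.605 pc; d_B = 1/0.3250″ = 3.0769 pc.
|d_B − d_A| = |3.0769 − 13.605| = 10.528 pc = 10.528 × 3.262 ly = 34.342 ly.

34.3 ly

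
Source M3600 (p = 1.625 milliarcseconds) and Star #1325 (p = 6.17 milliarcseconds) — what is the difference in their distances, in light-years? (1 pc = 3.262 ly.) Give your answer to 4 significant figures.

d_A = 1/0.001625″ = 615.38 pc; d_B = 1/0.006170″ = 162.07 pc.
|d_B − d_A| = |162.07 − 615.38| = 453.31 pc = 453.31 × 3.262 ly = 1478.7 ly.

1479 ly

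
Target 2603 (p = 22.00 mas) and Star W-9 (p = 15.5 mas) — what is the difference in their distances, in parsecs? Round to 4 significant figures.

d_A = 1/0.02200″ = 45.455 pc; d_B = 1/0.01550″ = 64.516 pc.
|d_B − d_A| = |64.516 − 45.455| = 19.061 pc.

19.06 pc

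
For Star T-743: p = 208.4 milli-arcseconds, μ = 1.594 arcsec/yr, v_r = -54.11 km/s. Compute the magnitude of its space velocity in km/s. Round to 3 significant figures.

d = 1/p = 1/0.2084″ = 4.7985 pc.
v_t = 4.740 μ d = 4.740 × 1.594 × 4.7985 = 36.255 km/s.
v = √(v_r² + v_t²) = √((-54.11)² + 36.255²) = √4242.32 = 65.133 km/s.

65.1 km/s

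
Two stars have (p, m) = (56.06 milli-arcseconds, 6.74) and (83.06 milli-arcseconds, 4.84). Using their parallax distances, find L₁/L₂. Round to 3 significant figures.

L₁/L₂ = 0.381

d₁ = 1/p₁ = 1/0.05606″ = 17.838 pc; d₂ = 1/p₂ = 1/0.08306″ = 12.039 pc.
M₁ = m₁ − 5 log₁₀ d₁ + 5 = 6.74 − 6.2567 + 5 = 5.4833.
M₂ = 4.84 − 5.4030 + 5 = 4.4370.
L₁/L₂ = 10^(0.4(M₂ − M₁)) = 10^(0.4 × (-1.0463)) = 10^(-0.41852) = 0.38149.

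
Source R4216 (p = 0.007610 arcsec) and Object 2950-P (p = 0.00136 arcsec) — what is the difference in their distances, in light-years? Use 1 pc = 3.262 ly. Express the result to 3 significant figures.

1970 ly

d_A = 1/0.007610″ = 131.41 pc; d_B = 1/0.001360″ = 735.29 pc.
|d_B − d_A| = |735.29 − 131.41| = 603.88 pc = 603.88 × 3.262 ly = 1969.9 ly.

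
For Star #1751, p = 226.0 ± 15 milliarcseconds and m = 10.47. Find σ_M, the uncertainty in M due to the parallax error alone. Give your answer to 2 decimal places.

σ_M = 0.14 mag

M = m − 5 log₁₀ d + 5 = m + 5 log₁₀ p + 5, so ∂M/∂p = 5/(p ln 10).
σ_M = (5/ln 10) · (σ_p/p) = 2.1715 × 15/226.0 = 2.1715 × 0.066372 = 0.14413.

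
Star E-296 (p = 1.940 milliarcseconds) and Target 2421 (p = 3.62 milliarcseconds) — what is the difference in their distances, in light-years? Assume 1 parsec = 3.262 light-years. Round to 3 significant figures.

d_A = 1/0.001940″ = 515.46 pc; d_B = 1/0.003620″ = 276.24 pc.
|d_B − d_A| = |276.24 − 515.46| = 239.22 pc = 239.22 × 3.262 ly = 780.34 ly.

780 ly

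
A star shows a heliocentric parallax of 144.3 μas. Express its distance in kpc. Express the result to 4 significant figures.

6.930 kpc

p = 144.3 μas = 0.0001443 arcsec.
d = 1/p = 1/0.0001443 = 6930 pc.
= 6.93 kpc.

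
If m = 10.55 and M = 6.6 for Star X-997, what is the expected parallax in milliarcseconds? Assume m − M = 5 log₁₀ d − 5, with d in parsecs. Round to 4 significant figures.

m − M = 10.55 − 6.6 = 3.95.
d = 10^((m−M)/5 + 1) = 10^1.790 = 61.66 pc.
p = 1/d = 1/61.66 = 0.016218 arcsec = 16.218 mas.

16.22 mas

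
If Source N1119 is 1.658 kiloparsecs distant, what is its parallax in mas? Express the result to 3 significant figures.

d = 1.658 kpc = 1658 pc.
p = 1/d = 1/1658 = 0.00060314 arcsec.
= 0.00060314 × 1000 = 0.60314 mas.

0.603 mas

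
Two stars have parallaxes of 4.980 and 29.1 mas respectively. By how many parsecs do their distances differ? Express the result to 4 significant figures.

166.4 pc

d_A = 1/0.004980″ = 200.8 pc; d_B = 1/0.02910″ = 34.364 pc.
|d_B − d_A| = |34.364 − 200.8| = 166.44 pc.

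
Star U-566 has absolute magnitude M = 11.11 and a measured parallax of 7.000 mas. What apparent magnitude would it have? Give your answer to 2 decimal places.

d = 1/p = 1/0.007000″ = 142.86 pc.
m − M = 5 log₁₀ d − 5 = 5 log₁₀(142.86) − 5 = 10.7746 − 5 = 5.7746.
m = M + (m − M) = 11.11 + 5.7746 = 16.88.

m = 16.88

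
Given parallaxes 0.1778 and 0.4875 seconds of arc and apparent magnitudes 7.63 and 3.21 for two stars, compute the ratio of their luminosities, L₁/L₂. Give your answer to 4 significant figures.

d₁ = 1/p₁ = 1/0.1778″ = 5.6243 pc; d₂ = 1/p₂ = 1/0.4875″ = 2.0513 pc.
M₁ = m₁ − 5 log₁₀ d₁ + 5 = 7.63 − 3.7503 + 5 = 8.8797.
M₂ = 3.21 − 1.5601 + 5 = 6.6499.
L₁/L₂ = 10^(0.4(M₂ − M₁)) = 10^(0.4 × (-2.2298)) = 10^(-0.89192) = 0.12826.

L₁/L₂ = 0.1283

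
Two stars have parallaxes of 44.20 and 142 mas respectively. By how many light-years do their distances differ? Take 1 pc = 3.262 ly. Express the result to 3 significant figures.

d_A = 1/0.04420″ = 22.624 pc; d_B = 1/0.1420″ = 7.0423 pc.
|d_B − d_A| = |7.0423 − 22.624| = 15.582 pc = 15.582 × 3.262 ly = 50.828 ly.

50.8 ly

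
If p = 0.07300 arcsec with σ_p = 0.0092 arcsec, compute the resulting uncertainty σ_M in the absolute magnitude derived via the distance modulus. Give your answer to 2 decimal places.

σ_M = 0.27 mag

M = m − 5 log₁₀ d + 5 = m + 5 log₁₀ p + 5, so ∂M/∂p = 5/(p ln 10).
σ_M = (5/ln 10) · (σ_p/p) = 2.1715 × 0.0092/0.07300 = 2.1715 × 0.12603 = 0.27367.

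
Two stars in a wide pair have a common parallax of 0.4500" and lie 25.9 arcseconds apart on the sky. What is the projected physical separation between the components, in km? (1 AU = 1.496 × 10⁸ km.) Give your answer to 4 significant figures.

d = 1/p = 1/0.4500″ = 2.2222 pc.
At distance d (pc), an angle of θ arcsec spans θ·d AU: s = 25.9 × 2.2222 = 57.555 AU.
= 57.555 × 1.496 × 10⁸ km = 8.6102 × 10^9 km.

8.610 × 10^9 km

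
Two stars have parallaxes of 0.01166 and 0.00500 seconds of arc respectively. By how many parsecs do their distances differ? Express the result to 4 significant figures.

114.2 pc

d_A = 1/0.01166″ = 85.763 pc; d_B = 1/0.005000″ = 200 pc.
|d_B − d_A| = |200 − 85.763| = 114.24 pc.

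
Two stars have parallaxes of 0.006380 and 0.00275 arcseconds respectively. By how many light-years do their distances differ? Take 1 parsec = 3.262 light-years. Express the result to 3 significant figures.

675 ly

d_A = 1/0.006380″ = 156.74 pc; d_B = 1/0.002750″ = 363.64 pc.
|d_B − d_A| = |363.64 − 156.74| = 206.9 pc = 206.9 × 3.262 ly = 674.91 ly.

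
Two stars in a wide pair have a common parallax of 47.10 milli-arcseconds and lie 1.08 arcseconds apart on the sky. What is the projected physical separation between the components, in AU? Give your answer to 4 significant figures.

d = 1/p = 1/0.04710″ = 21.231 pc.
At distance d (pc), an angle of θ arcsec spans θ·d AU: s = 1.08 × 21.231 = 22.929 AU.

22.93 AU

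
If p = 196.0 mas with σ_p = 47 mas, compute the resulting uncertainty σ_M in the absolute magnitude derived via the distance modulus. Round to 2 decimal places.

M = m − 5 log₁₀ d + 5 = m + 5 log₁₀ p + 5, so ∂M/∂p = 5/(p ln 10).
σ_M = (5/ln 10) · (σ_p/p) = 2.1715 × 47/196.0 = 2.1715 × 0.2398 = 0.52073.

σ_M = 0.52 mag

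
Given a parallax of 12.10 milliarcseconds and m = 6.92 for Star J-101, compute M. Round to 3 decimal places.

d = 1/p = 1/0.01210″ = 82.645 pc.
m − M = 5 log₁₀(82.645) − 5 = 9.5861 − 5 = 4.5861.
M = m − (m − M) = 6.92 − 4.5861 = 2.334.

M = 2.334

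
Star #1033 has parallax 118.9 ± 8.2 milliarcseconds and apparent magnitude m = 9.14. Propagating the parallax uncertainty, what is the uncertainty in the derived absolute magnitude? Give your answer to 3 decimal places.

σ_M = 0.150 mag

M = m − 5 log₁₀ d + 5 = m + 5 log₁₀ p + 5, so ∂M/∂p = 5/(p ln 10).
σ_M = (5/ln 10) · (σ_p/p) = 2.1715 × 8.2/118.9 = 2.1715 × 0.068966 = 0.14976.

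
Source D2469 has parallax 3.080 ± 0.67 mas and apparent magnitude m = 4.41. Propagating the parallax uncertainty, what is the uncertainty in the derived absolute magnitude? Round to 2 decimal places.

σ_M = 0.47 mag

M = m − 5 log₁₀ d + 5 = m + 5 log₁₀ p + 5, so ∂M/∂p = 5/(p ln 10).
σ_M = (5/ln 10) · (σ_p/p) = 2.1715 × 0.67/3.080 = 2.1715 × 0.21753 = 0.47237.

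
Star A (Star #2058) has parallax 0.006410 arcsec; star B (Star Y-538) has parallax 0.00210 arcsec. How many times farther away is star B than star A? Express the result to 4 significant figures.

Since d = 1/p, d_B/d_A = p_A/p_B.
= 0.006410 / 0.00210 = 3.0524.

3.052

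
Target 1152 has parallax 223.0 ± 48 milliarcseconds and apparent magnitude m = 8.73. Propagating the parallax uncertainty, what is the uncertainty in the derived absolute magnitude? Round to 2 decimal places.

σ_M = 0.47 mag

M = m − 5 log₁₀ d + 5 = m + 5 log₁₀ p + 5, so ∂M/∂p = 5/(p ln 10).
σ_M = (5/ln 10) · (σ_p/p) = 2.1715 × 48/223.0 = 2.1715 × 0.21525 = 0.46742.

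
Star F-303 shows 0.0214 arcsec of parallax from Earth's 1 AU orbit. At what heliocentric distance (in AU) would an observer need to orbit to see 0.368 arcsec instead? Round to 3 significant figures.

17.2 AU

Parallax scales linearly with baseline: p ∝ B, so B = p_target / p_Earth × 1 AU.
B = 0.368 / 0.0214 = 17.196 AU.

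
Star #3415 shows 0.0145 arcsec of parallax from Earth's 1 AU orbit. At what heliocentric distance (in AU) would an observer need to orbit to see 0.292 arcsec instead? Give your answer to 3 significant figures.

20.1 AU

Parallax scales linearly with baseline: p ∝ B, so B = p_target / p_Earth × 1 AU.
B = 0.292 / 0.0145 = 20.138 AU.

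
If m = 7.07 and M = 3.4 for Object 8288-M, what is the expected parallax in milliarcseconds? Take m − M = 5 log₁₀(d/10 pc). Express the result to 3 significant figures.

18.5 mas

m − M = 7.07 − 3.4 = 3.67.
d = 10^((m−M)/5 + 1) = 10^1.734 = 54.2 pc.
p = 1/d = 1/54.2 = 0.01845 arcsec = 18.45 mas.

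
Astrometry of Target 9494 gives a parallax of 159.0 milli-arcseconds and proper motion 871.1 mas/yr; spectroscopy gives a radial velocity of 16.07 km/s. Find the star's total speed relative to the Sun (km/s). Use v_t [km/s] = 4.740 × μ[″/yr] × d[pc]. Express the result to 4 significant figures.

30.54 km/s

d = 1/p = 1/0.1590″ = 6.2893 pc.
μ = 871.1 mas/yr = 0.8711 ″/yr.
v_t = 4.740 μ d = 4.740 × 0.8711 × 6.2893 = 25.969 km/s.
v = √(v_r² + v_t²) = √(16.07² + 25.969²) = √932.634 = 30.539 km/s.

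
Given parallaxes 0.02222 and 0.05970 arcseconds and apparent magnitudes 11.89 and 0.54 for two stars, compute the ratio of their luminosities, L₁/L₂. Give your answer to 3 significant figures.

L₁/L₂ = 0.000208

d₁ = 1/p₁ = 1/0.02222″ = 45.005 pc; d₂ = 1/p₂ = 1/0.05970″ = 16.75 pc.
M₁ = m₁ − 5 log₁₀ d₁ + 5 = 11.89 − 8.2663 + 5 = 8.6237.
M₂ = 0.54 − 6.1201 + 5 = -0.5801.
L₁/L₂ = 10^(0.4(M₂ − M₁)) = 10^(0.4 × (-9.2038)) = 10^(-3.68152) = 0.0002082.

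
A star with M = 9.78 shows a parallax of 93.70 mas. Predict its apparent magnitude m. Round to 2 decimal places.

m = 9.92

d = 1/p = 1/0.09370″ = 10.672 pc.
m − M = 5 log₁₀ d − 5 = 5 log₁₀(10.672) − 5 = 5.1412 − 5 = 0.1412.
m = M + (m − M) = 9.78 + 0.1412 = 9.92.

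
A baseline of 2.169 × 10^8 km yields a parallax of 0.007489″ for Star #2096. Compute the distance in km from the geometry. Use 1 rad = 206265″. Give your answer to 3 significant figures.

5.97 × 10^15 km

θ = 0.007489″ = 0.007489/206265 = 3.6308 × 10^-8 rad.
d = B/θ = (2.169 × 10^8) / (3.6308 × 10^-8) = 5.9739 × 10^15 km.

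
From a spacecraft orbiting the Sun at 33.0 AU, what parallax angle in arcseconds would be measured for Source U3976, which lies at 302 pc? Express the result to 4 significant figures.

0.1093 arcsec

p (arcsec) = B (AU) / d (pc).
p = 33.0 / 302 = 0.10927 arcsec.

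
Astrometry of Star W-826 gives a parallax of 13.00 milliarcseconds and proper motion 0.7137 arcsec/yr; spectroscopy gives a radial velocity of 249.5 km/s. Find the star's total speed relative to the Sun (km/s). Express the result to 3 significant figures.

d = 1/p = 1/0.01300″ = 76.923 pc.
v_t = 4.740 μ d = 4.740 × 0.7137 × 76.923 = 260.23 km/s.
v = √(v_r² + v_t²) = √(249.5² + 260.23²) = √129970 = 360.51 km/s.

361 km/s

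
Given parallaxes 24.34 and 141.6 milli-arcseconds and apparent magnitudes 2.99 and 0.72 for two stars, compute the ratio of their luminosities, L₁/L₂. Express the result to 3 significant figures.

d₁ = 1/p₁ = 1/0.02434″ = 41.085 pc; d₂ = 1/p₂ = 1/0.1416″ = 7.0621 pc.
M₁ = m₁ − 5 log₁₀ d₁ + 5 = 2.99 − 8.0684 + 5 = -0.0784.
M₂ = 0.72 − 4.2447 + 5 = 1.4753.
L₁/L₂ = 10^(0.4(M₂ − M₁)) = 10^(0.4 × 1.5537) = 10^0.62148 = 4.1829.

L₁/L₂ = 4.18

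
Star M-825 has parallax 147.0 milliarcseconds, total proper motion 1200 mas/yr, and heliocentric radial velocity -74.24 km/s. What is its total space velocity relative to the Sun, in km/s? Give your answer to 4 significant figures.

83.72 km/s

d = 1/p = 1/0.1470″ = 6.8027 pc.
μ = 1200 mas/yr = 1.200 ″/yr.
v_t = 4.740 μ d = 4.740 × 1.200 × 6.8027 = 38.694 km/s.
v = √(v_r² + v_t²) = √((-74.24)² + 38.694²) = √7008.8 = 83.719 km/s.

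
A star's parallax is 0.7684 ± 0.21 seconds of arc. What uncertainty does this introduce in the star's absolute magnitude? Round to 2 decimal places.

σ_M = 0.59 mag

M = m − 5 log₁₀ d + 5 = m + 5 log₁₀ p + 5, so ∂M/∂p = 5/(p ln 10).
σ_M = (5/ln 10) · (σ_p/p) = 2.1715 × 0.21/0.7684 = 2.1715 × 0.2733 = 0.59347.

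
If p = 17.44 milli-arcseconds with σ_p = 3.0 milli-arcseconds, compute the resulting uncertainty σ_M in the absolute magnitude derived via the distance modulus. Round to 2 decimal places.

σ_M = 0.37 mag

M = m − 5 log₁₀ d + 5 = m + 5 log₁₀ p + 5, so ∂M/∂p = 5/(p ln 10).
σ_M = (5/ln 10) · (σ_p/p) = 2.1715 × 3.0/17.44 = 2.1715 × 0.17202 = 0.37354.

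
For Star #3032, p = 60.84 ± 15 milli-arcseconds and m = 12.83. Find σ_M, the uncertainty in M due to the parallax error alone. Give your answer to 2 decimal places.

σ_M = 0.54 mag

M = m − 5 log₁₀ d + 5 = m + 5 log₁₀ p + 5, so ∂M/∂p = 5/(p ln 10).
σ_M = (5/ln 10) · (σ_p/p) = 2.1715 × 15/60.84 = 2.1715 × 0.24655 = 0.53538.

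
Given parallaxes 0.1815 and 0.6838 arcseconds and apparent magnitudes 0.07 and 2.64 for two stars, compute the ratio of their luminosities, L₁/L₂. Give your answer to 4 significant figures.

d₁ = 1/p₁ = 1/0.1815″ = 5.5096 pc; d₂ = 1/p₂ = 1/0.6838″ = 1.4624 pc.
M₁ = m₁ − 5 log₁₀ d₁ + 5 = 0.07 − 3.7056 + 5 = 1.3644.
M₂ = 2.64 − 0.8253 + 5 = 6.8147.
L₁/L₂ = 10^(0.4(M₂ − M₁)) = 10^(0.4 × 5.4503) = 10^2.18012 = 151.4.

L₁/L₂ = 151.4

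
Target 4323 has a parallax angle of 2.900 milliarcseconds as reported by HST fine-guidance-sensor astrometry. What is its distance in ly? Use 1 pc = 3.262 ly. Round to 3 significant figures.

1120 ly

p = 2.900 milliarcseconds = 0.002900 arcsec.
d = 1/p = 1/0.002900 = 344.83 pc.
In light-years: 344.83 × 3.262 = 1124.8 ly.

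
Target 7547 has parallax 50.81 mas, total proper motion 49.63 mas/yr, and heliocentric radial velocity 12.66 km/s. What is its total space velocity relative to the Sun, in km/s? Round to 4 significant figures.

13.48 km/s

d = 1/p = 1/0.05081″ = 19.681 pc.
μ = 49.63 mas/yr = 0.04963 ″/yr.
v_t = 4.740 μ d = 4.740 × 0.04963 × 19.681 = 4.6299 km/s.
v = √(v_r² + v_t²) = √(12.66² + 4.6299²) = √181.712 = 13.48 km/s.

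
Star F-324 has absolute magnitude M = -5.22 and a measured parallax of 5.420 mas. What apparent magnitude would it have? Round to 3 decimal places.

m = 1.110

d = 1/p = 1/0.005420″ = 184.5 pc.
m − M = 5 log₁₀ d − 5 = 5 log₁₀(184.5) − 5 = 11.3300 − 5 = 6.3300.
m = M + (m − M) = -5.22 + 6.3300 = 1.110.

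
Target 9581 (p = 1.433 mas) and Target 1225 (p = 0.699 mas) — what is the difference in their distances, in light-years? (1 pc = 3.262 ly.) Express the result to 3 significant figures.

d_A = 1/0.001433″ = 697.84 pc; d_B = 1/0.0006990″ = 1430.6 pc.
|d_B − d_A| = |1430.6 − 697.84| = 732.76 pc = 732.76 × 3.262 ly = 2390.3 ly.

2390 ly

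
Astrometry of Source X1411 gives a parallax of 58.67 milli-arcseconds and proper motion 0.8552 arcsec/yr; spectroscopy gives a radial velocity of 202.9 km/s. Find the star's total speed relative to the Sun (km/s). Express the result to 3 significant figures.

214 km/s

d = 1/p = 1/0.05867″ = 17.044 pc.
v_t = 4.740 μ d = 4.740 × 0.8552 × 17.044 = 69.09 km/s.
v = √(v_r² + v_t²) = √(202.9² + 69.09²) = √45941.8 = 214.34 km/s.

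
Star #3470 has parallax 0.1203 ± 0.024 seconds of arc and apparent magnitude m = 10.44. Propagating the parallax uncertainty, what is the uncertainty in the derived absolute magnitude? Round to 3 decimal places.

σ_M = 0.433 mag

M = m − 5 log₁₀ d + 5 = m + 5 log₁₀ p + 5, so ∂M/∂p = 5/(p ln 10).
σ_M = (5/ln 10) · (σ_p/p) = 2.1715 × 0.024/0.1203 = 2.1715 × 0.1995 = 0.43321.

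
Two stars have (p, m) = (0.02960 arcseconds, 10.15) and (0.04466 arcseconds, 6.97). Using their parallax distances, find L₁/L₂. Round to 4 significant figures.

L₁/L₂ = 0.1217

d₁ = 1/p₁ = 1/0.02960″ = 33.784 pc; d₂ = 1/p₂ = 1/0.04466″ = 22.391 pc.
M₁ = m₁ − 5 log₁₀ d₁ + 5 = 10.15 − 7.6436 + 5 = 7.5064.
M₂ = 6.97 − 6.7504 + 5 = 5.2196.
L₁/L₂ = 10^(0.4(M₂ − M₁)) = 10^(0.4 × (-2.2868)) = 10^(-0.91472) = 0.1217.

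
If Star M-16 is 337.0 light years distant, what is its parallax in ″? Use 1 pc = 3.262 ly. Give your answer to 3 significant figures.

d = 337.0 ly ÷ 3.262 = 103.31 pc.
p = 1/d = 1/103.31 = 0.0096796 arcsec.

0.00968 ″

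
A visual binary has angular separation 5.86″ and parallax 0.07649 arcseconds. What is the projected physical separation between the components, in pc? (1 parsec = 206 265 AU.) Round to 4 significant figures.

d = 1/p = 1/0.07649″ = 13.074 pc.
At distance d (pc), an angle of θ arcsec spans θ·d AU: s = 5.86 × 13.074 = 76.614 AU.
= 76.614 / 206265 = 0.00037143 pc.

0.0003714 pc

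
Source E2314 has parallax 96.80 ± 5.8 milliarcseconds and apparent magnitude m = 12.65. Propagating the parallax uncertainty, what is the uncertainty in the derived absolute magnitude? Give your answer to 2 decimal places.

σ_M = 0.13 mag

M = m − 5 log₁₀ d + 5 = m + 5 log₁₀ p + 5, so ∂M/∂p = 5/(p ln 10).
σ_M = (5/ln 10) · (σ_p/p) = 2.1715 × 5.8/96.80 = 2.1715 × 0.059917 = 0.13011.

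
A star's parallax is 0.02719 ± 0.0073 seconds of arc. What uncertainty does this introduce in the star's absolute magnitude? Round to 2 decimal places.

M = m − 5 log₁₀ d + 5 = m + 5 log₁₀ p + 5, so ∂M/∂p = 5/(p ln 10).
σ_M = (5/ln 10) · (σ_p/p) = 2.1715 × 0.0073/0.02719 = 2.1715 × 0.26848 = 0.583.

σ_M = 0.58 mag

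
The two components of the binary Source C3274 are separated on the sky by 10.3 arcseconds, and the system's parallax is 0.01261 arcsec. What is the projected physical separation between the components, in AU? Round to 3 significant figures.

d = 1/p = 1/0.01261″ = 79.302 pc.
At distance d (pc), an angle of θ arcsec spans θ·d AU: s = 10.3 × 79.302 = 816.81 AU.

817 AU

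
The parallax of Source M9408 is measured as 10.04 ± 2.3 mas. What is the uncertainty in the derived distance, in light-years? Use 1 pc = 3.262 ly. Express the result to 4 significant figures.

d = 1/p, so σ_d = σ_p / p².
σ_d = 0.00230 / (0.01004)² = 0.00230 / 0.0001008 = 22.817 pc = 22.817 × 3.262 ly = 74.429 ly.

74.43 ly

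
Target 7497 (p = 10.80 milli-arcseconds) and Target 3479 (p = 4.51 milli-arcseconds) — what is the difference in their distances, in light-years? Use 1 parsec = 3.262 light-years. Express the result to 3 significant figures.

d_A = 1/0.01080″ = 92.593 pc; d_B = 1/0.004510″ = 221.73 pc.
|d_B − d_A| = |221.73 − 92.593| = 129.14 pc = 129.14 × 3.262 ly = 421.25 ly.

421 ly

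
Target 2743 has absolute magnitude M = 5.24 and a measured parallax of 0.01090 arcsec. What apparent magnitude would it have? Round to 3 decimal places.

m = 10.053

d = 1/p = 1/0.01090″ = 91.743 pc.
m − M = 5 log₁₀ d − 5 = 5 log₁₀(91.743) − 5 = 9.8129 − 5 = 4.8129.
m = M + (m − M) = 5.24 + 4.8129 = 10.053.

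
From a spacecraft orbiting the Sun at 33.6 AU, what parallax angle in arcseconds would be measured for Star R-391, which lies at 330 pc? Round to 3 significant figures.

p (arcsec) = B (AU) / d (pc).
p = 33.6 / 330 = 0.10182 arcsec.

0.102 arcsec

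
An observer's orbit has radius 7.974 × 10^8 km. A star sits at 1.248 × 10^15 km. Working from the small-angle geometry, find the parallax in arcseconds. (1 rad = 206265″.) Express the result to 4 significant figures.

0.1318 arcsec

θ ≈ B/d = (7.974 × 10^8) / (1.248 × 10^15) = 6.3894 × 10^-7 rad.
In arcseconds: 6.3894 × 10^-7 × 206265 = 0.13179″.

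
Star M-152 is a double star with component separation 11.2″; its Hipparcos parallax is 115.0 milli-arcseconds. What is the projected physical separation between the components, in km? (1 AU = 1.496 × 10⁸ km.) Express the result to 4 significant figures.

1.457 × 10^10 km

d = 1/p = 1/0.1150″ = 8.6957 pc.
At distance d (pc), an angle of θ arcsec spans θ·d AU: s = 11.2 × 8.6957 = 97.392 AU.
= 97.392 × 1.496 × 10⁸ km = 1.4570 × 10^10 km.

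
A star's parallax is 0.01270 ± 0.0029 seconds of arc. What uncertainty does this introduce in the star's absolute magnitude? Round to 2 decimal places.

M = m − 5 log₁₀ d + 5 = m + 5 log₁₀ p + 5, so ∂M/∂p = 5/(p ln 10).
σ_M = (5/ln 10) · (σ_p/p) = 2.1715 × 0.0029/0.01270 = 2.1715 × 0.22835 = 0.49586.

σ_M = 0.50 mag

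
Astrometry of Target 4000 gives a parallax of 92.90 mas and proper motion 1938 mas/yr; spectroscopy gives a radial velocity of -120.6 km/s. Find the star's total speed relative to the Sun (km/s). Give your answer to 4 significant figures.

d = 1/p = 1/0.09290″ = 10.764 pc.
μ = 1938 mas/yr = 1.938 ″/yr.
v_t = 4.740 μ d = 4.740 × 1.938 × 10.764 = 98.879 km/s.
v = √(v_r² + v_t²) = √((-120.6)² + 98.879²) = √24321.4 = 155.95 km/s.

156.0 km/s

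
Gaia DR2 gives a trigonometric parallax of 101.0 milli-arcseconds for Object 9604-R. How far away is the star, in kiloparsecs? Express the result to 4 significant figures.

p = 101.0 milli-arcseconds = 0.1010 arcsec.
d = 1/p = 1/0.1010 = 9.901 pc.
= 0.009901 kpc.

0.009901 kpc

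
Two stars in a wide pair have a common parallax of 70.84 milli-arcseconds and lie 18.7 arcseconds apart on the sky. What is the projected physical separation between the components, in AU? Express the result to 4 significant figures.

264.0 AU

d = 1/p = 1/0.07084″ = 14.116 pc.
At distance d (pc), an angle of θ arcsec spans θ·d AU: s = 18.7 × 14.116 = 263.97 AU.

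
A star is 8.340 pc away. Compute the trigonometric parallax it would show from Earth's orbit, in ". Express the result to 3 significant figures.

p = 1/d = 1/8.34 = 0.1199 arcsec.

0.120 "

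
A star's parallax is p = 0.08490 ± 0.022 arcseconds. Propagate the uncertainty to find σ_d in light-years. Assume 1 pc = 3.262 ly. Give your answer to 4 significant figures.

d = 1/p, so σ_d = σ_p / p².
σ_d = 0.0220 / (0.08490)² = 0.0220 / 0.007208 = 3.0522 pc = 3.0522 × 3.262 ly = 9.9563 ly.

9.956 ly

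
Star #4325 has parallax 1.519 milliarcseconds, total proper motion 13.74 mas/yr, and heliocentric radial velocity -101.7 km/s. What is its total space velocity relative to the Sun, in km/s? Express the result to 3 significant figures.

110 km/s

d = 1/p = 1/0.001519″ = 658.33 pc.
μ = 13.74 mas/yr = 0.01374 ″/yr.
v_t = 4.740 μ d = 4.740 × 0.01374 × 658.33 = 42.875 km/s.
v = √(v_r² + v_t²) = √((-101.7)² + 42.875²) = √12181.2 = 110.37 km/s.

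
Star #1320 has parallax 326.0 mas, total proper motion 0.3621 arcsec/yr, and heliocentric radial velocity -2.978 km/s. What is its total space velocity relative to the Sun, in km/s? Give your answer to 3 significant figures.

6.05 km/s

d = 1/p = 1/0.3260″ = 3.0675 pc.
v_t = 4.740 μ d = 4.740 × 0.3621 × 3.0675 = 5.2649 km/s.
v = √(v_r² + v_t²) = √((-2.978)² + 5.2649²) = √36.5877 = 6.0488 km/s.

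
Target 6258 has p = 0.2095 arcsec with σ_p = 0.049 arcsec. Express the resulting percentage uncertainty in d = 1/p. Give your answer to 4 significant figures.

23.39%

For d = 1/p, |σ_d/d| = |σ_p/p|.
σ_p/p = 0.049 / 0.2095 = 0.23389 = 23.389%.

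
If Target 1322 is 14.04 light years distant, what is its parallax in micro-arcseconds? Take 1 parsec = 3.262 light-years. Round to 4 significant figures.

d = 14.04 ly ÷ 3.262 = 4.3041 pc.
p = 1/d = 1/4.3041 = 0.23234 arcsec.
= 0.23234 × 10⁶ = 2.3234 × 10^5 μas.

232300 μas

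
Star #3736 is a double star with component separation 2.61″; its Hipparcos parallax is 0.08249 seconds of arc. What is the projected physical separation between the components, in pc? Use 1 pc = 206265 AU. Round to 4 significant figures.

d = 1/p = 1/0.08249″ = 12.123 pc.
At distance d (pc), an angle of θ arcsec spans θ·d AU: s = 2.61 × 12.123 = 31.641 AU.
= 31.641 / 206265 = 0.00015340 pc.

0.0001534 pc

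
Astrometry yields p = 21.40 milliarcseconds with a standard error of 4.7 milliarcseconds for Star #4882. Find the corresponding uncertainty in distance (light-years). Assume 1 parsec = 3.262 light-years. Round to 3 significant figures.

33.5 ly

d = 1/p, so σ_d = σ_p / p².
σ_d = 0.00470 / (0.02140)² = 0.00470 / 0.00045796 = 10.263 pc = 10.263 × 3.262 ly = 33.478 ly.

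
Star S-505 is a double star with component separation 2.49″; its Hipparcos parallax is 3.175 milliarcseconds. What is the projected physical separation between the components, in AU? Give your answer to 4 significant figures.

d = 1/p = 1/0.003175″ = 314.96 pc.
At distance d (pc), an angle of θ arcsec spans θ·d AU: s = 2.49 × 314.96 = 784.25 AU.

784.3 AU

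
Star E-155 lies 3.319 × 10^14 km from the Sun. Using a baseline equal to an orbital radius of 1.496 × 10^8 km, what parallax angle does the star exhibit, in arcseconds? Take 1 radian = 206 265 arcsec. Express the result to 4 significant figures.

0.09297 arcsec

θ ≈ B/d = (1.496 × 10^8) / (3.319 × 10^14) = 4.5074 × 10^-7 rad.
In arcseconds: 4.5074 × 10^-7 × 206265 = 0.092972″.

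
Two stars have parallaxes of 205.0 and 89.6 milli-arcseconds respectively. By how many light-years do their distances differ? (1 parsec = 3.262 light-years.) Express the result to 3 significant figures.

d_A = 1/0.2050″ = 4.878 pc; d_B = 1/0.08960″ = 11.161 pc.
|d_B − d_A| = |11.161 − 4.878| = 6.283 pc = 6.283 × 3.262 ly = 20.495 ly.

20.5 ly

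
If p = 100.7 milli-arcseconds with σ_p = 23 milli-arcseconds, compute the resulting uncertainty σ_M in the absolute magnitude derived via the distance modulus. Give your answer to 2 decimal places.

M = m − 5 log₁₀ d + 5 = m + 5 log₁₀ p + 5, so ∂M/∂p = 5/(p ln 10).
σ_M = (5/ln 10) · (σ_p/p) = 2.1715 × 23/100.7 = 2.1715 × 0.2284 = 0.49597.

σ_M = 0.50 mag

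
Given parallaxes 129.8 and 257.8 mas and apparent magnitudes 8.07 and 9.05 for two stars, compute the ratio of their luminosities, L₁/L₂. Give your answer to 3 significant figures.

L₁/L₂ = 9.73

d₁ = 1/p₁ = 1/0.1298″ = 7.7042 pc; d₂ = 1/p₂ = 1/0.2578″ = 3.879 pc.
M₁ = m₁ − 5 log₁₀ d₁ + 5 = 8.07 − 4.4336 + 5 = 8.6364.
M₂ = 9.05 − 2.9436 + 5 = 11.1064.
L₁/L₂ = 10^(0.4(M₂ − M₁)) = 10^(0.4 × 2.4700) = 10^0.98800 = 9.7275.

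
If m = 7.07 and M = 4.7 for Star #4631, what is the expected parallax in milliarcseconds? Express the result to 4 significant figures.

33.57 mas

m − M = 7.07 − 4.7 = 2.37.
d = 10^((m−M)/5 + 1) = 10^1.474 = 29.785 pc.
p = 1/d = 1/29.785 = 0.033574 arcsec = 33.574 mas.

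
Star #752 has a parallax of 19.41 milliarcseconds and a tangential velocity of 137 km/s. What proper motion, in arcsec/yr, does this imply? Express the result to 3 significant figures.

d = 1/p = 1/0.01941″ = 51.52 pc.
μ = v_t / (4.74 d) = 137 / (4.74 × 51.52) = 137 / 244.2 = 0.56102 ″/yr.

0.561 arcsec/yr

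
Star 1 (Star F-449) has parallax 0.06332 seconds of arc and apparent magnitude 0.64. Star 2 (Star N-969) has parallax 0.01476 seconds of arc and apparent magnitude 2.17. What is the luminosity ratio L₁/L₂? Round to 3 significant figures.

d₁ = 1/p₁ = 1/0.06332″ = 15.793 pc; d₂ = 1/p₂ = 1/0.01476″ = 67.751 pc.
M₁ = m₁ − 5 log₁₀ d₁ + 5 = 0.64 − 5.9923 + 5 = -0.3523.
M₂ = 2.17 − 9.1546 + 5 = -1.9846.
L₁/L₂ = 10^(0.4(M₂ − M₁)) = 10^(0.4 × (-1.6323)) = 10^(-0.65292) = 0.22237.

L₁/L₂ = 0.222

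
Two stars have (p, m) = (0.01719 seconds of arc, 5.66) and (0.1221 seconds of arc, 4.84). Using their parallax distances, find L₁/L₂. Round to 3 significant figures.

d₁ = 1/p₁ = 1/0.01719″ = 58.173 pc; d₂ = 1/p₂ = 1/0.1221″ = 8.19 pc.
M₁ = m₁ − 5 log₁₀ d₁ + 5 = 5.66 − 8.8236 + 5 = 1.8364.
M₂ = 4.84 − 4.5664 + 5 = 5.2736.
L₁/L₂ = 10^(0.4(M₂ − M₁)) = 10^(0.4 × 3.4372) = 10^1.37488 = 23.707.

L₁/L₂ = 23.7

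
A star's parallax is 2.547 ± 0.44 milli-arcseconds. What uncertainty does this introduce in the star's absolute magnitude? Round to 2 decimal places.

M = m − 5 log₁₀ d + 5 = m + 5 log₁₀ p + 5, so ∂M/∂p = 5/(p ln 10).
σ_M = (5/ln 10) · (σ_p/p) = 2.1715 × 0.44/2.547 = 2.1715 × 0.17275 = 0.37513.

σ_M = 0.38 mag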